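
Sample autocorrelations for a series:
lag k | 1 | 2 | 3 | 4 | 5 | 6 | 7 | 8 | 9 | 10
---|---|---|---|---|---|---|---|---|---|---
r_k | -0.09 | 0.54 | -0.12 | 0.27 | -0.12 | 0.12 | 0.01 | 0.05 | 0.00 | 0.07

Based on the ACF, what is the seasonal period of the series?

2

The largest autocorrelation is r_2 = 0.54, with a weaker echo at lag 4 (0.27); the remaining lags stay at or below 0.12.
The dominant spike at lag 2 indicates a seasonal period of 2.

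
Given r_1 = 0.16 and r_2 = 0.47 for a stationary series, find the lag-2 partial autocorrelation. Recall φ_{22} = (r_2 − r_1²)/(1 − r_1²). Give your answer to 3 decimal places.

0.456

φ_{22} = (r_2 − r_1²) / (1 − r_1²)
r_1² = (0.16)² = 0.0256
Numerator = 0.47 − 0.0256 = 0.4444; denominator = 1 − 0.0256 = 0.9744
φ_{22} = 0.4444 / 0.9744 = 0.456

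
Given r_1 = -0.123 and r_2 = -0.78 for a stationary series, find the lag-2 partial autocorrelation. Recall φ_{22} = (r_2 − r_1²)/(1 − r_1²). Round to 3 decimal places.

-0.807

φ_{22} = (r_2 − r_1²) / (1 − r_1²)
r_1² = (-0.123)² = 0.015129
Numerator = -0.78 − 0.0151 = -0.7951; denominator = 1 − 0.0151 = 0.9849
φ_{22} = -0.7951 / 0.9849 = -0.807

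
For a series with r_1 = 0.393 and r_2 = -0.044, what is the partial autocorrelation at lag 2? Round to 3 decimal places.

-0.235

φ_{22} = (r_2 − r_1²) / (1 − r_1²)
r_1² = (0.393)² = 0.154449
Numerator = -0.044 − 0.1544 = -0.1984; denominator = 1 − 0.1544 = 0.8456
φ_{22} = -0.1984 / 0.8456 = -0.235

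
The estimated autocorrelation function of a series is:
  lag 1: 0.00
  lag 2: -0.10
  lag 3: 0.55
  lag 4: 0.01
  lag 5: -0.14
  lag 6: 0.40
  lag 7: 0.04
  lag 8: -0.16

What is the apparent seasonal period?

The largest autocorrelation is r_3 = 0.55, with a weaker echo at lag 6 (0.40); the remaining lags stay at or below 0.04.
The dominant spike at lag 3 indicates a seasonal period of 3.

3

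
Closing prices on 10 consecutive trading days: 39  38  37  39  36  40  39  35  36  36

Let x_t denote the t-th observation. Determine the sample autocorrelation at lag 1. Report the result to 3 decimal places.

Mean x̄ = (39 + 38 + 37 + 39 + 36 + 40 + 39 + 35 + 36 + 36)/10 = 37.5000
Numerator Σ_{t=1}^{9}(x_t−x̄)(x_{t+1}−x̄) = -0.2500
Denominator Σ(x_t−x̄)² = 26.5000
r_1 = -0.2500 / 26.5000 = -0.009

-0.009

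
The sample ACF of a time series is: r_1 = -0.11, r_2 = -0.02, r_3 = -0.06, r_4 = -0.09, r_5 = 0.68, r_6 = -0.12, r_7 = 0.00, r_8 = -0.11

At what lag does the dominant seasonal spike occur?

The largest autocorrelation is r_5 = 0.68; the remaining lags stay at or below 0.00.
The dominant spike at lag 5 indicates a seasonal period of 5.

5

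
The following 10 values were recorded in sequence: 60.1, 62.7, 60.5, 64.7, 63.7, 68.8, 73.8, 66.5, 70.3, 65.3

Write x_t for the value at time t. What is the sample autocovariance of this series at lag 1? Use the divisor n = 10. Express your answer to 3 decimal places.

6.715

Mean x̄ = (60.1 + 62.7 + 60.5 + 64.7 + 63.7 + 68.8 + 73.8 + 66.5 + 70.3 + 65.3)/10 = 65.6400
Σ_{t=1}^{9}(x_t−x̄)(x_{t+1}−x̄) = 67.1504
γ_1 = 67.1504 / 10 = 6.715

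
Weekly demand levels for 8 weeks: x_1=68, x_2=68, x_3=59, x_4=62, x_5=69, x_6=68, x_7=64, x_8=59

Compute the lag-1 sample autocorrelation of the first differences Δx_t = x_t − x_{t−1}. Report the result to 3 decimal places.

First differences Δx: 0, -9, 3, 7, -1, -4, -5
Mean of differences = -1.2857
Numerator Σ(Δx_t−Δx̄)(Δx_{t+1}−Δx̄) = 4.2041
Denominator Σ(Δx_t−Δx̄)² = 169.4286
r_1(Δx) = 4.2041 / 169.4286 = 0.025

0.025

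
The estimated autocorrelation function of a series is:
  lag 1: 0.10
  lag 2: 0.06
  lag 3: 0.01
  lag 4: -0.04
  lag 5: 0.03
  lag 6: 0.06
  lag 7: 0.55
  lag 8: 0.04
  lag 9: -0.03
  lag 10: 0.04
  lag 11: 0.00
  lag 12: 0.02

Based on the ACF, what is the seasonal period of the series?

7

The largest autocorrelation is r_7 = 0.55; the remaining lags stay at or below 0.10.
The dominant spike at lag 7 indicates a seasonal period of 7.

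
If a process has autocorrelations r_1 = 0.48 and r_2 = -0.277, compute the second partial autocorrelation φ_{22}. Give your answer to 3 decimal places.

φ_{22} = (r_2 − r_1²) / (1 − r_1²)
r_1² = (0.48)² = 0.2304
Numerator = -0.277 − 0.2304 = -0.5074; denominator = 1 − 0.2304 = 0.7696
φ_{22} = -0.5074 / 0.7696 = -0.659

-0.659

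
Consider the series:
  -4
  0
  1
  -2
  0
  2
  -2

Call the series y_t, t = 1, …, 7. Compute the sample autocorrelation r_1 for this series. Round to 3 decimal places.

-0.228

Mean ȳ = (-4 + 0 + 1 − 2 + 0 + 2 − 2)/7 = -0.7143
Numerator Σ_{t=1}^{6}(y_t−ȳ)(y_{t+1}−ȳ) = -5.7959
Denominator Σ(y_t−ȳ)² = 25.4286
r_1 = -5.7959 / 25.4286 = -0.228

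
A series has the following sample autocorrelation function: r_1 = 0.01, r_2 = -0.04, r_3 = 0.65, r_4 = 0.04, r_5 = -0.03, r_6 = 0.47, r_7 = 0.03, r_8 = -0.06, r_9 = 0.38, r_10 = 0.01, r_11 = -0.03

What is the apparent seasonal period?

3

The largest autocorrelation is r_3 = 0.65, with weaker echoes at lags 6 (0.47) and 9 (0.38); the remaining lags stay at or below 0.04.
The dominant spike at lag 3 indicates a seasonal period of 3.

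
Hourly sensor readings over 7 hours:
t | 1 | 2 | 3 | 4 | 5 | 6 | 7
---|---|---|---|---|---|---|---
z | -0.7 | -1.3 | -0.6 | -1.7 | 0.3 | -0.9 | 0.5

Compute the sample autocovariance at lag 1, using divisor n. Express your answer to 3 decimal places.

Mean z̄ = (-0.7 − 1.3 − 0.6 − 1.7 + 0.3 − 0.9 + 0.5)/7 = -0.6286
Σ_{t=1}^{6}(z_t−z̄)(z_{t+1}−z̄) = -1.5551
γ_1 = -1.5551 / 7 = -0.222

-0.222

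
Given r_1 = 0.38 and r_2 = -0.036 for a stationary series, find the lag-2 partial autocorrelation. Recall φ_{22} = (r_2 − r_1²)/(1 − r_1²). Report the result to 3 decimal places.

φ_{22} = (r_2 − r_1²) / (1 − r_1²)
r_1² = (0.38)² = 0.1444
Numerator = -0.036 − 0.1444 = -0.1804; denominator = 1 − 0.1444 = 0.8556
φ_{22} = -0.1804 / 0.8556 = -0.211

-0.211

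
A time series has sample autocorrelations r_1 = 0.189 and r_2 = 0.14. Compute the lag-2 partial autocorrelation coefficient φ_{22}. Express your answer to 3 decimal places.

φ_{22} = (r_2 − r_1²) / (1 − r_1²)
r_1² = (0.189)² = 0.035721
Numerator = 0.14 − 0.0357 = 0.1043; denominator = 1 − 0.0357 = 0.9643
φ_{22} = 0.1043 / 0.9643 = 0.108

0.108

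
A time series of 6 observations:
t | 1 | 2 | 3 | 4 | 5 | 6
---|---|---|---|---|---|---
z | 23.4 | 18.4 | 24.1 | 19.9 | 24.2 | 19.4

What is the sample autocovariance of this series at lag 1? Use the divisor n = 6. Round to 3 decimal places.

Mean z̄ = (23.4 + 18.4 + 24.1 + 19.9 + 24.2 + 19.4)/6 = 21.5667
Deviations: 1.8333, -3.1667, 2.5333, -1.6667, 2.6333, -2.1667
Σ_{t=1}^{5}(z_t−z̄)(z_{t+1}−z̄) = -28.1444
γ_1 = -28.1444 / 6 = -4.691

-4.691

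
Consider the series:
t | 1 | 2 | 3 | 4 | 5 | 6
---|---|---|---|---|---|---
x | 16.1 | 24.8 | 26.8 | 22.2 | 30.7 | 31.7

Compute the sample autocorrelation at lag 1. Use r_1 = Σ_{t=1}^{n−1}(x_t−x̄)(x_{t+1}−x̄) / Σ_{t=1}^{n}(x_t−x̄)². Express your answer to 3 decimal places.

Mean x̄ = (16.1 + 24.8 + 26.8 + 22.2 + 30.7 + 31.7)/6 = 25.3833
Σ(x_t−x̄)(x_{t+1}−x̄) = (5.4153) + (-0.8264) + (-4.5097) + (-16.9247) + (33.5836) = 16.7381
Denominator Σ(x_t−x̄)² = 166.8283
r_1 = 16.7381 / 166.8283 = 0.100

0.100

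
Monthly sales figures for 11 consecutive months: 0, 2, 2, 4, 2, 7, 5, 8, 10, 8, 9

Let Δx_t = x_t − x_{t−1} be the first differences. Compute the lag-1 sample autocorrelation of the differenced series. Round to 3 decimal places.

First differences Δx: 2, 0, 2, -2, 5, -2, 3, 2, -2, 1
Mean of differences = 0.9000
Numerator Σ(Δx_t−Δx̄)(Δx_{t+1}−Δx̄) = -36.2100
Denominator Σ(Δx_t−Δx̄)² = 50.9000
r_1(Δx) = -36.2100 / 50.9000 = -0.711

-0.711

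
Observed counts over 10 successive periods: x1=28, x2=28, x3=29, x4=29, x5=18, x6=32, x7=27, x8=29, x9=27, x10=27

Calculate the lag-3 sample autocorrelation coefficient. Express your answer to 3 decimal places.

Mean x̄ = (28 + 28 + 29 + 29 + 18 + 32 + 27 + 29 + 27 + 27)/10 = 27.4000
Σ(x_t−x̄)(x_{t+3}−x̄) = (0.9600) + (-5.6400) + (7.3600) + (-0.6400) + (-15.0400) + (-1.8400) + (0.1600) = -14.6800
Denominator Σ(x_t−x̄)² = 118.4000
r_3 = -14.6800 / 118.4000 = -0.124

-0.124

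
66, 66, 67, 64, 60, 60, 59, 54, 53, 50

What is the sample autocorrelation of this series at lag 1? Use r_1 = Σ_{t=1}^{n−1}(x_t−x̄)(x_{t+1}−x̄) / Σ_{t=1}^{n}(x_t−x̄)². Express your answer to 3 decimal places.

Mean x̄ = (66 + 66 + 67 + 64 + 60 + 60 + 59 + 54 + 53 + 50)/10 = 59.9000
Numerator Σ_{t=1}^{9}(x_t−x̄)(x_{t+1}−x̄) = 224.2900
Denominator Σ(x_t−x̄)² = 322.9000
r_1 = 224.2900 / 322.9000 = 0.695

0.695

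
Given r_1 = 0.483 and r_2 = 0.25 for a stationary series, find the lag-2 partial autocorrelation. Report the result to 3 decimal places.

φ_{22} = (r_2 − r_1²) / (1 − r_1²)
r_1² = (0.483)² = 0.233289
Numerator = 0.25 − 0.2333 = 0.0167; denominator = 1 − 0.2333 = 0.7667
φ_{22} = 0.0167 / 0.7667 = 0.022

0.022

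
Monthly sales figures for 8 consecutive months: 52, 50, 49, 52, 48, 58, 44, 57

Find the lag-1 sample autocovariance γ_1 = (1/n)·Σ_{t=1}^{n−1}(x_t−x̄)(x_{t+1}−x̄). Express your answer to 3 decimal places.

-14.352

Mean x̄ = (52 + 50 + 49 + 52 + 48 + 58 + 44 + 57)/8 = 51.2500
Σ_{t=1}^{7}(x_t−x̄)(x_{t+1}−x̄) = -114.8125
γ_1 = -114.8125 / 8 = -14.352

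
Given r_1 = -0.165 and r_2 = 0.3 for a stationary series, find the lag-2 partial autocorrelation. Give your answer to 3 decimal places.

φ_{22} = (r_2 − r_1²) / (1 − r_1²)
r_1² = (-0.165)² = 0.027225
Numerator = 0.3 − 0.0272 = 0.2728; denominator = 1 − 0.0272 = 0.9728
φ_{22} = 0.2728 / 0.9728 = 0.280

0.280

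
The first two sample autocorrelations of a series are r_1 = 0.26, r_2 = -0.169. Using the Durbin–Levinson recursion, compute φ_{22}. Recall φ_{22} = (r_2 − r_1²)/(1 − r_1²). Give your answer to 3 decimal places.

φ_{22} = (r_2 − r_1²) / (1 − r_1²)
r_1² = (0.26)² = 0.0676
Numerator = -0.169 − 0.0676 = -0.2366; denominator = 1 − 0.0676 = 0.9324
φ_{22} = -0.2366 / 0.9324 = -0.254

-0.254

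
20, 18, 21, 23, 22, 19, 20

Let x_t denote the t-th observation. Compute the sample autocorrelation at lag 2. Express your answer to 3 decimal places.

-0.561

Mean x̄ = (20 + 18 + 21 + 23 + 22 + 19 + 20)/7 = 20.4286
Σ(x_t−x̄)(x_{t+2}−x̄) = (-0.2449) + (-6.2449) + (0.8980) + (-3.6735) + (-0.6735) = -9.9388
Denominator Σ(x_t−x̄)² = 17.7143
r_2 = -9.9388 / 17.7143 = -0.561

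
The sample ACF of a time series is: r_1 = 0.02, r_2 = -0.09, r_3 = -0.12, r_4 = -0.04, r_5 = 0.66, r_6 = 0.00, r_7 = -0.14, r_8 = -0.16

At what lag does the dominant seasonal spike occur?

5

The largest autocorrelation is r_5 = 0.66; the remaining lags stay at or below 0.02.
The dominant spike at lag 5 indicates a seasonal period of 5.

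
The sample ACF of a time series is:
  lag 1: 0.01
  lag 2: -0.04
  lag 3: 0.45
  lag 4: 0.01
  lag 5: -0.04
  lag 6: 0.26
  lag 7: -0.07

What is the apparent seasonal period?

3

The largest autocorrelation is r_3 = 0.45, with a weaker echo at lag 6 (0.26); the remaining lags stay at or below 0.01.
The dominant spike at lag 3 indicates a seasonal period of 3.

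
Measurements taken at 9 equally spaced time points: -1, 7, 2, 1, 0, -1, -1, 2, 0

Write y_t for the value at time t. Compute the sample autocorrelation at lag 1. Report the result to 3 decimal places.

-0.058

Mean ȳ = (-1 + 7 + 2 + 1 + 0 − 1 − 1 + 2 + 0)/9 = 1.0000
Numerator Σ_{t=1}^{8}(y_t−ȳ)(y_{t+1}−ȳ) = -3.0000
Denominator Σ(y_t−ȳ)² = 52.0000
r_1 = -3.0000 / 52.0000 = -0.058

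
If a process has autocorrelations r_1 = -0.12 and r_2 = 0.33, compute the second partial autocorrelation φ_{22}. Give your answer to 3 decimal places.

0.320

φ_{22} = (r_2 − r_1²) / (1 − r_1²)
r_1² = (-0.12)² = 0.0144
Numerator = 0.33 − 0.0144 = 0.3156; denominator = 1 − 0.0144 = 0.9856
φ_{22} = 0.3156 / 0.9856 = 0.320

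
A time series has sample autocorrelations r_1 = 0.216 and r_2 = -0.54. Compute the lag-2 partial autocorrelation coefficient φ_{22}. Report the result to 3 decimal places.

-0.615

φ_{22} = (r_2 − r_1²) / (1 − r_1²)
r_1² = (0.216)² = 0.046656
Numerator = -0.54 − 0.0467 = -0.5867; denominator = 1 − 0.0467 = 0.9533
φ_{22} = -0.5867 / 0.9533 = -0.615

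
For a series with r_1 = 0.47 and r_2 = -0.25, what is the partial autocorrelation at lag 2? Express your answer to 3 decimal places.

-0.604

φ_{22} = (r_2 − r_1²) / (1 − r_1²)
r_1² = (0.47)² = 0.2209
Numerator = -0.25 − 0.2209 = -0.4709; denominator = 1 − 0.2209 = 0.7791
φ_{22} = -0.4709 / 0.7791 = -0.604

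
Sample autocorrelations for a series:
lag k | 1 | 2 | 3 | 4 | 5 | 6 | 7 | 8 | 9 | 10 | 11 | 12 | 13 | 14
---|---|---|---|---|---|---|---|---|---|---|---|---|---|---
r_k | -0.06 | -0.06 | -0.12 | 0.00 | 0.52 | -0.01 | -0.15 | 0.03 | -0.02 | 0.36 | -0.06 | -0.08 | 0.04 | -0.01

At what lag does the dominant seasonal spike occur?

5

The largest autocorrelation is r_5 = 0.52, with a weaker echo at lag 10 (0.36); the remaining lags stay at or below 0.04.
The dominant spike at lag 5 indicates a seasonal period of 5.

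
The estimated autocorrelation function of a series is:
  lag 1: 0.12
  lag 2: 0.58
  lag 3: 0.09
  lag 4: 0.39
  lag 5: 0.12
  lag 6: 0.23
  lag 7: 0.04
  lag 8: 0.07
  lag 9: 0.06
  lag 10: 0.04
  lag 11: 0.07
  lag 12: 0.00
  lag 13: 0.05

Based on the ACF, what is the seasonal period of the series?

The largest autocorrelation is r_2 = 0.58, with weaker echoes at lags 4 (0.39) and 6 (0.23); the remaining lags stay at or below 0.12.
The dominant spike at lag 2 indicates a seasonal period of 2.

2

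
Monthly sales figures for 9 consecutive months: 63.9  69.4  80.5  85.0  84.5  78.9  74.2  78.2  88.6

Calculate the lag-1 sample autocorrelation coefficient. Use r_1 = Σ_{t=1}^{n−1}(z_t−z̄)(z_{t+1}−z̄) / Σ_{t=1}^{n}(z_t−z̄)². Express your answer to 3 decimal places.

0.333

Mean z̄ = (63.9 + 69.4 + 80.5 + 85.0 + 84.5 + 78.9 + 74.2 + 78.2 + 88.6)/9 = 78.1333
Numerator Σ_{t=1}^{8}(z_t−z̄)(z_{t+1}−z̄) = 165.9056
Denominator Σ(z_t−z̄)² = 497.7600
r_1 = 165.9056 / 497.7600 = 0.333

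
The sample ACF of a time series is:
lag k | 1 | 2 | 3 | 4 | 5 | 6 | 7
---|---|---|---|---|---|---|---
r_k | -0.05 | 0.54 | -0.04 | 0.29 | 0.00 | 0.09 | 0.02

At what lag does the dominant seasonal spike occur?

2

The largest autocorrelation is r_2 = 0.54, with a weaker echo at lag 4 (0.29); the remaining lags stay at or below 0.09.
The dominant spike at lag 2 indicates a seasonal period of 2.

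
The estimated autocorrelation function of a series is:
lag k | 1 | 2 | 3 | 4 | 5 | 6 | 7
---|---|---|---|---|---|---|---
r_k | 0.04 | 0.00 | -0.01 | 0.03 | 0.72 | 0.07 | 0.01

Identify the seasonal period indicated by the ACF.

5

The largest autocorrelation is r_5 = 0.72; the remaining lags stay at or below 0.07.
The dominant spike at lag 5 indicates a seasonal period of 5.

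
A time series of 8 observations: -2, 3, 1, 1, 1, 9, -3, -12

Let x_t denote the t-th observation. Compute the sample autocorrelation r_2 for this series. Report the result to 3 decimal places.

-0.389

Mean x̄ = (-2 + 3 + 1 + 1 + 1 + 9 − 3 − 12)/8 = -0.2500
Σ(x_t−x̄)(x_{t+2}−x̄) = (-2.1875) + (4.0625) + (1.5625) + (11.5625) + (-3.4375) + (-108.6875) = -97.1250
Denominator Σ(x_t−x̄)² = 249.5000
r_2 = -97.1250 / 249.5000 = -0.389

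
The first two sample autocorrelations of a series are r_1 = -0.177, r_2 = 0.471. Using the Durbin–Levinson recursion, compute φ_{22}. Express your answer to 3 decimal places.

0.454

φ_{22} = (r_2 − r_1²) / (1 − r_1²)
r_1² = (-0.177)² = 0.031329
Numerator = 0.471 − 0.0313 = 0.4397; denominator = 1 − 0.0313 = 0.9687
φ_{22} = 0.4397 / 0.9687 = 0.454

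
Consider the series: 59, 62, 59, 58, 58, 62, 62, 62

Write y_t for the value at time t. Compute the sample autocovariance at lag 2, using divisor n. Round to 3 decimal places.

Mean ȳ = (59 + 62 + 59 + 58 + 58 + 62 + 62 + 62)/8 = 60.2500
Deviations: -1.2500, 1.7500, -1.2500, -2.2500, -2.2500, 1.7500, 1.7500, 1.7500
Σ_{t=1}^{6}(y_t−ȳ)(y_{t+2}−ȳ) = -4.3750
γ_2 = -4.3750 / 8 = -0.547

-0.547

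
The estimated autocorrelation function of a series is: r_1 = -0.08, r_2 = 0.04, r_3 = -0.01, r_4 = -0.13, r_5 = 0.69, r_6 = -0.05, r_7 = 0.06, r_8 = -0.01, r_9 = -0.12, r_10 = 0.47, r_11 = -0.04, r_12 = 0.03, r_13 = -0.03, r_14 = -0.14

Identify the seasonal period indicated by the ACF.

The largest autocorrelation is r_5 = 0.69, with a weaker echo at lag 10 (0.47); the remaining lags stay at or below 0.06.
The dominant spike at lag 5 indicates a seasonal period of 5.

5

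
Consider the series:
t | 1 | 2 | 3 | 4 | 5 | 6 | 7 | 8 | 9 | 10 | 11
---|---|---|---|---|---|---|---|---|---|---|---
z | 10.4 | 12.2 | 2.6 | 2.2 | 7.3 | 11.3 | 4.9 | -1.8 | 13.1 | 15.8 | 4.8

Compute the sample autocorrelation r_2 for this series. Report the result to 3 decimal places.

Mean z̄ = (10.4 + 12.2 + 2.6 + 2.2 + 7.3 + 11.3 + 4.9 − 1.8 + 13.1 + 15.8 + 4.8)/11 = 7.5273
Numerator Σ_{t=1}^{9}(z_t−z̄)(z_{t+2}−z̄) = -199.6197
Denominator Σ(z_t−z̄)² = 297.8618
r_2 = -199.6197 / 297.8618 = -0.670

-0.670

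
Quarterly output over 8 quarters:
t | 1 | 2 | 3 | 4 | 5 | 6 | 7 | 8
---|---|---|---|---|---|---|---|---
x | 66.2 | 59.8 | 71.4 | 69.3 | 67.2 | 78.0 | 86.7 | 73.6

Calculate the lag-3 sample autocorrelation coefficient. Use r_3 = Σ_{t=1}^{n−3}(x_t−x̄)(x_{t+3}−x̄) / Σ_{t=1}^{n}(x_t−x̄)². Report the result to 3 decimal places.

Mean x̄ = (66.2 + 59.8 + 71.4 + 69.3 + 67.2 + 78.0 + 86.7 + 73.6)/8 = 71.5250
Deviations from mean: -5.3250, -11.7250, -0.1250, -2.2250, -4.3250, 6.4750, 15.1750, 2.0750
Σ(x_t−x̄)(x_{t+3}−x̄) = (11.8481) + (50.7106) + (-0.8094) + (-33.7644) + (-8.9744) = 19.0106
Denominator Σ(x_t−x̄)² = 466.0150
r_3 = 19.0106 / 466.0150 = 0.041

0.041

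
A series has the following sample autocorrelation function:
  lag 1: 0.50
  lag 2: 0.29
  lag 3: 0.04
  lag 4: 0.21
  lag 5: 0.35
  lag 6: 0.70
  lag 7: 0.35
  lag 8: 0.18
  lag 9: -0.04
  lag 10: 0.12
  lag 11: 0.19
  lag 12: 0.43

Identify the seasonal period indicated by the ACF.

6

The largest autocorrelation is r_6 = 0.70; the remaining lags stay at or below 0.50. The elevated value at lag 1 (0.50), dropping to 0.29 at lag 2, reflects decaying short-term dependence rather than seasonality.
The dominant spike at lag 6 indicates a seasonal period of 6.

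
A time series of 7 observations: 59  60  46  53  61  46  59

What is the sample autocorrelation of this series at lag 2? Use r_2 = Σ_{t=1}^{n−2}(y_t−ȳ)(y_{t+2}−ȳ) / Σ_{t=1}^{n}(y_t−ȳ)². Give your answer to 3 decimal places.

-0.227

Mean ȳ = (59 + 60 + 46 + 53 + 61 + 46 + 59)/7 = 54.8571
Deviations from mean: 4.1429, 5.1429, -8.8571, -1.8571, 6.1429, -8.8571, 4.1429
Σ(y_t−ȳ)(y_{t+2}−ȳ) = (-36.6939) + (-9.5510) + (-54.4082) + (16.4490) + (25.4490) = -58.7551
Denominator Σ(y_t−ȳ)² = 258.8571
r_2 = -58.7551 / 258.8571 = -0.227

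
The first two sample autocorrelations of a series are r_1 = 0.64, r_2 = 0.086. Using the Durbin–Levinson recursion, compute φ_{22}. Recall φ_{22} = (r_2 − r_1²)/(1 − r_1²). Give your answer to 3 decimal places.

-0.548

φ_{22} = (r_2 − r_1²) / (1 − r_1²)
r_1² = (0.64)² = 0.4096
Numerator = 0.086 − 0.4096 = -0.3236; denominator = 1 − 0.4096 = 0.5904
φ_{22} = -0.3236 / 0.5904 = -0.548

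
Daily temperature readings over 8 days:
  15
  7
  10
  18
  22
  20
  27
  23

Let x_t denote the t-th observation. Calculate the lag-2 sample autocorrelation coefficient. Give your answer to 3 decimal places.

Mean x̄ = (15 + 7 + 10 + 18 + 22 + 20 + 27 + 23)/8 = 17.7500
Deviations from mean: -2.7500, -10.7500, -7.7500, 0.2500, 4.2500, 2.2500, 9.2500, 5.2500
Σ(x_t−x̄)(x_{t+2}−x̄) = (21.3125) + (-2.6875) + (-32.9375) + (0.5625) + (39.3125) + (11.8125) = 37.3750
Denominator Σ(x_t−x̄)² = 319.5000
r_2 = 37.3750 / 319.5000 = 0.117

0.117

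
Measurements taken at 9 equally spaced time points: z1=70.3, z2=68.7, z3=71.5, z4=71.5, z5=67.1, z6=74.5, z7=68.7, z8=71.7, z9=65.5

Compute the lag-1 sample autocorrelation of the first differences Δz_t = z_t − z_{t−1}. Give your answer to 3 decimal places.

First differences Δz: -1.6, 2.8, 0.0, -4.4, 7.4, -5.8, 3.0, -6.2
Mean of differences = -0.6000
Numerator Σ(Δz_t−Δz̄)(Δz_{t+1}−Δz̄) = -114.5200
Denominator Σ(Δz_t−Δz̄)² = 162.7200
r_1(Δz) = -114.5200 / 162.7200 = -0.704

-0.704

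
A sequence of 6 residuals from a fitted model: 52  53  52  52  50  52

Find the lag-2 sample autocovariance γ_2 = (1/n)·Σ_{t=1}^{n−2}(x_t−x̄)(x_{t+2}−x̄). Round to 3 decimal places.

-0.009

Mean x̄ = (52 + 53 + 52 + 52 + 50 + 52)/6 = 51.8333
Σ_{t=1}^{4}(x_t−x̄)(x_{t+2}−x̄) = -0.0556
γ_2 = -0.0556 / 6 = -0.009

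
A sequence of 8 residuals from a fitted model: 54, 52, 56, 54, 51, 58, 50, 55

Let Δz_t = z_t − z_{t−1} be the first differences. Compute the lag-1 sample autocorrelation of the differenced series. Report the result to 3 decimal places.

First differences Δz: -2, 4, -2, -3, 7, -8, 5
Mean of differences = 0.1429
Numerator Σ(Δz_t−Δz̄)(Δz_{t+1}−Δz̄) = -126.7347
Denominator Σ(Δz_t−Δz̄)² = 170.8571
r_1(Δz) = -126.7347 / 170.8571 = -0.742

-0.742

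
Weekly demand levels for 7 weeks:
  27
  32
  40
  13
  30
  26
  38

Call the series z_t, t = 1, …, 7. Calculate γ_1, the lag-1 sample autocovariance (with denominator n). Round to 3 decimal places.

-27.638

Mean z̄ = (27 + 32 + 40 + 13 + 30 + 26 + 38)/7 = 29.4286
Σ_{t=1}^{6}(z_t−z̄)(z_{t+1}−z̄) = -193.4694
γ_1 = -193.4694 / 7 = -27.638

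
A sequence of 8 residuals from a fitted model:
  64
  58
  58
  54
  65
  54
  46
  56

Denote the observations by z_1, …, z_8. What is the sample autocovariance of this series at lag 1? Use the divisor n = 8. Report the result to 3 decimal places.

0.014

Mean z̄ = (64 + 58 + 58 + 54 + 65 + 54 + 46 + 56)/8 = 56.8750
Deviations: 7.1250, 1.1250, 1.1250, -2.8750, 8.1250, -2.8750, -10.8750, -0.8750
Σ_{t=1}^{7}(z_t−z̄)(z_{t+1}−z̄) = 0.1094
γ_1 = 0.1094 / 8 = 0.014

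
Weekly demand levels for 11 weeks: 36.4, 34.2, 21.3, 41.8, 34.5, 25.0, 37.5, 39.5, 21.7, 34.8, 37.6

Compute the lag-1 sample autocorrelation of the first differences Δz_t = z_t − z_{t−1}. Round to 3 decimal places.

First differences Δz: -2.2, -12.9, 20.5, -7.3, -9.5, 12.5, 2.0, -17.8, 13.1, 2.8
Mean of differences = 0.1200
Numerator Σ(Δz_t−Δz̄)(Δz_{t+1}−Δz̄) = -642.3064
Denominator Σ(Δz_t−Δz̄)² = 1391.4360
r_1(Δz) = -642.3064 / 1391.4360 = -0.462

-0.462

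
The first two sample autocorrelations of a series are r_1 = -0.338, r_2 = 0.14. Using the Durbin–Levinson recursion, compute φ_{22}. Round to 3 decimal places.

0.029

φ_{22} = (r_2 − r_1²) / (1 − r_1²)
r_1² = (-0.338)² = 0.114244
Numerator = 0.14 − 0.1142 = 0.0258; denominator = 1 − 0.1142 = 0.8858
φ_{22} = 0.0258 / 0.8858 = 0.029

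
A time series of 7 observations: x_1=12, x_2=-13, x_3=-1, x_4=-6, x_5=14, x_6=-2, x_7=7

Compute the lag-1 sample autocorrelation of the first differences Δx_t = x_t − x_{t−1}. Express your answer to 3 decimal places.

First differences Δx: -25, 12, -5, 20, -16, 9
Mean of differences = -0.8333
Numerator Σ(Δx_t−Δx̄)(Δx_{t+1}−Δx̄) = -915.5278
Denominator Σ(Δx_t−Δx̄)² = 1526.8333
r_1(Δx) = -915.5278 / 1526.8333 = -0.600

-0.600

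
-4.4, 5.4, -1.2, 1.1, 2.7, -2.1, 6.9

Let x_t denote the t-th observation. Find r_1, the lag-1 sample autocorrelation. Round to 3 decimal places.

-0.570

Mean x̄ = (-4.4 + 5.4 − 1.2 + 1.1 + 2.7 − 2.1 + 6.9)/7 = 1.2000
Deviations from mean: -5.6000, 4.2000, -2.4000, -0.1000, 1.5000, -3.3000, 5.7000
Σ(x_t−x̄)(x_{t+1}−x̄) = (-23.5200) + (-10.0800) + (0.2400) + (-0.1500) + (-4.9500) + (-18.8100) = -57.2700
Denominator Σ(x_t−x̄)² = 100.4000
r_1 = -57.2700 / 100.4000 = -0.570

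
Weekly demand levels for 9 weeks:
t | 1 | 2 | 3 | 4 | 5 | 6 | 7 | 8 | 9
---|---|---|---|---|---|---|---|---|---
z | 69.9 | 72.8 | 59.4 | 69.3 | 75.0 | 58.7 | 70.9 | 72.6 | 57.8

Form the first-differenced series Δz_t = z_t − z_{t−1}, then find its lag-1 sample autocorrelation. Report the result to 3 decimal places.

First differences Δz: 2.9, -13.4, 9.9, 5.7, -16.3, 12.2, 1.7, -14.8
Mean of differences = -1.5125
Numerator Σ(Δz_t−Δz̄)(Δz_{t+1}−Δz̄) = -413.8702
Denominator Σ(Δz_t−Δz̄)² = 936.6288
r_1(Δz) = -413.8702 / 936.6288 = -0.442

-0.442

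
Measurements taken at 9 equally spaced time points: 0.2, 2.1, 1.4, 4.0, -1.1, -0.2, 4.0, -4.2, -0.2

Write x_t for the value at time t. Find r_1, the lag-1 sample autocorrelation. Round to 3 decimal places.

Mean x̄ = (0.2 + 2.1 + 1.4 + 4.0 − 1.1 − 0.2 + 4.0 − 4.2 − 0.2)/9 = 0.6667
Numerator Σ_{t=1}^{8}(x_t−x̄)(x_{t+1}−x̄) = -16.4244
Denominator Σ(x_t−x̄)² = 53.3400
r_1 = -16.4244 / 53.3400 = -0.308

-0.308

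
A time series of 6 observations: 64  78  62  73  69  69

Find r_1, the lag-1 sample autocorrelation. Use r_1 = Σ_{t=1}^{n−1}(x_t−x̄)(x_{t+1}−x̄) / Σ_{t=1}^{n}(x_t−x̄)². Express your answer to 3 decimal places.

Mean x̄ = (64 + 78 + 62 + 73 + 69 + 69)/6 = 69.1667
Deviations from mean: -5.1667, 8.8333, -7.1667, 3.8333, -0.1667, -0.1667
Numerator Σ_{t=1}^{5}(x_t−x̄)(x_{t+1}−x̄) = -137.0278
Denominator Σ(x_t−x̄)² = 170.8333
r_1 = -137.0278 / 170.8333 = -0.802

-0.802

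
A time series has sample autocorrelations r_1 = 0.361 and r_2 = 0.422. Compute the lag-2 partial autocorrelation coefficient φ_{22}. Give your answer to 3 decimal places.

φ_{22} = (r_2 − r_1²) / (1 − r_1²)
r_1² = (0.361)² = 0.130321
Numerator = 0.422 − 0.1303 = 0.2917; denominator = 1 − 0.1303 = 0.8697
φ_{22} = 0.2917 / 0.8697 = 0.335

0.335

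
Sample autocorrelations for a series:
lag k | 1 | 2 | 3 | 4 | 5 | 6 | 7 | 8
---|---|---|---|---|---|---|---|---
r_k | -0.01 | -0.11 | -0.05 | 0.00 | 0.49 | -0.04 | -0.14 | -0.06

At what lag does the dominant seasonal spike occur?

5

The largest autocorrelation is r_5 = 0.49; the remaining lags stay at or below 0.00.
The dominant spike at lag 5 indicates a seasonal period of 5.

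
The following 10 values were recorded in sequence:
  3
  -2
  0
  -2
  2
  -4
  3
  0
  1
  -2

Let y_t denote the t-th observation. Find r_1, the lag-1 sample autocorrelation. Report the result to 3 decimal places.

Mean ȳ = (3 − 2 + 0 − 2 + 2 − 4 + 3 + 0 + 1 − 2)/10 = -0.1000
Numerator Σ_{t=1}^{9}(y_t−ȳ)(y_{t+1}−ȳ) = -32.2100
Denominator Σ(y_t−ȳ)² = 50.9000
r_1 = -32.2100 / 50.9000 = -0.633

-0.633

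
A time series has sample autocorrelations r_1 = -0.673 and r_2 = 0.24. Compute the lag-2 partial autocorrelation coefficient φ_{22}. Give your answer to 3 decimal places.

φ_{22} = (r_2 − r_1²) / (1 − r_1²)
r_1² = (-0.673)² = 0.452929
Numerator = 0.24 − 0.4529 = -0.2129; denominator = 1 − 0.4529 = 0.5471
φ_{22} = -0.2129 / 0.5471 = -0.389

-0.389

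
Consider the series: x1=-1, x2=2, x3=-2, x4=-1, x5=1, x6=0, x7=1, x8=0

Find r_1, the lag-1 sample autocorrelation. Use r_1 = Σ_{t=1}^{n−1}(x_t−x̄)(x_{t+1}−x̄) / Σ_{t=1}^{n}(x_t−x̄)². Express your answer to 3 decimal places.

Mean x̄ = (-1 + 2 − 2 − 1 + 1 + 0 + 1 + 0)/8 = 0.0000
Deviations from mean: -1.0000, 2.0000, -2.0000, -1.0000, 1.0000, 0.0000, 1.0000, 0.0000
Σ(x_t−x̄)(x_{t+1}−x̄) = (-2.0000) + (-4.0000) + (2.0000) + (-1.0000) + (0.0000) + (0.0000) + (0.0000) = -5.0000
Denominator Σ(x_t−x̄)² = 12.0000
r_1 = -5.0000 / 12.0000 = -0.417

-0.417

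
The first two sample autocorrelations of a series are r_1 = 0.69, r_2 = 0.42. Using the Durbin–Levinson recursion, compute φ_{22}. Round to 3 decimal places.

φ_{22} = (r_2 − r_1²) / (1 − r_1²)
r_1² = (0.69)² = 0.4761
Numerator = 0.42 − 0.4761 = -0.0561; denominator = 1 − 0.4761 = 0.5239
φ_{22} = -0.0561 / 0.5239 = -0.107

-0.107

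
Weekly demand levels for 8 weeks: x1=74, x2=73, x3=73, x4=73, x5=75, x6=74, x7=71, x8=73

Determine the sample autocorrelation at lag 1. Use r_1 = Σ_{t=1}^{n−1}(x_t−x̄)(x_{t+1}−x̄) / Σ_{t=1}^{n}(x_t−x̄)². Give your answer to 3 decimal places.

Mean x̄ = (74 + 73 + 73 + 73 + 75 + 74 + 71 + 73)/8 = 73.2500
Deviations from mean: 0.7500, -0.2500, -0.2500, -0.2500, 1.7500, 0.7500, -2.2500, -0.2500
Σ(x_t−x̄)(x_{t+1}−x̄) = (-0.1875) + (0.0625) + (0.0625) + (-0.4375) + (1.3125) + (-1.6875) + (0.5625) = -0.3125
Denominator Σ(x_t−x̄)² = 9.5000
r_1 = -0.3125 / 9.5000 = -0.033

-0.033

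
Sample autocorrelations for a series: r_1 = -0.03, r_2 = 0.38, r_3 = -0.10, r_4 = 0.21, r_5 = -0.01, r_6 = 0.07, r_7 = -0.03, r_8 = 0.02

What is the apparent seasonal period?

2

The largest autocorrelation is r_2 = 0.38, with a weaker echo at lag 4 (0.21); the remaining lags stay at or below 0.07.
The dominant spike at lag 2 indicates a seasonal period of 2.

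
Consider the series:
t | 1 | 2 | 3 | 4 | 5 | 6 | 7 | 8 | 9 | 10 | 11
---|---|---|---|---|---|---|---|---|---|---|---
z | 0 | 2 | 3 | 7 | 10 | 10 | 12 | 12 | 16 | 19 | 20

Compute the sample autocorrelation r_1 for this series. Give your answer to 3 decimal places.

0.709

Mean z̄ = (0 + 2 + 3 + 7 + 10 + 10 + 12 + 12 + 16 + 19 + 20)/11 = 10.0909
Numerator Σ_{t=1}^{10}(z_t−z̄)(z_{t+1}−z̄) = 316.9008
Denominator Σ(z_t−z̄)² = 446.9091
r_1 = 316.9008 / 446.9091 = 0.709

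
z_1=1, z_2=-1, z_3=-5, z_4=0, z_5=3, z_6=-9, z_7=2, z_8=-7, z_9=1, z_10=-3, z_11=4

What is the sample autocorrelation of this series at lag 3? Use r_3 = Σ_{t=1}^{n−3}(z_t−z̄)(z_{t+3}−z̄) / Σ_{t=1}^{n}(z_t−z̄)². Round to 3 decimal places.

-0.229

Mean z̄ = (1 − 1 − 5 + 0 + 3 − 9 + 2 − 7 + 1 − 3 + 4)/11 = -1.2727
Numerator Σ_{t=1}^{8}(z_t−z̄)(z_{t+3}−z̄) = -40.8595
Denominator Σ(z_t−z̄)² = 178.1818
r_3 = -40.8595 / 178.1818 = -0.229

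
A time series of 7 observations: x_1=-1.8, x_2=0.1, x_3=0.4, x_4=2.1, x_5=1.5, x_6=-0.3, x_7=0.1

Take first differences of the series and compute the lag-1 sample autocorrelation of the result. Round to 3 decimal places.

First differences Δx: 1.9, 0.3, 1.7, -0.6, -1.8, 0.4
Mean of differences = 0.3167
Numerator Σ(Δx_t−Δx̄)(Δx_{t+1}−Δx̄) = 0.4464
Denominator Σ(Δx_t−Δx̄)² = 9.7483
r_1(Δx) = 0.4464 / 9.7483 = 0.046

0.046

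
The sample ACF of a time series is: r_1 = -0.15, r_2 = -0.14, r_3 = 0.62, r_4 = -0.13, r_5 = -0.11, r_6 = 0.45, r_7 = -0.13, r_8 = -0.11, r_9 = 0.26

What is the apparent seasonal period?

3

The largest autocorrelation is r_3 = 0.62, with weaker echoes at lags 6 (0.45) and 9 (0.26); the remaining lags stay at or below -0.11.
The dominant spike at lag 3 indicates a seasonal period of 3.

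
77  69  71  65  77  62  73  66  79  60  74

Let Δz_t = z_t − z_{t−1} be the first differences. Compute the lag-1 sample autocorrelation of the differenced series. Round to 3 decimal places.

-0.825

First differences Δz: -8, 2, -6, 12, -15, 11, -7, 13, -19, 14
Mean of differences = -0.3000
Numerator Σ(Δz_t−Δz̄)(Δz_{t+1}−Δz̄) = -1128.7900
Denominator Σ(Δz_t−Δz̄)² = 1368.1000
r_1(Δz) = -1128.7900 / 1368.1000 = -0.825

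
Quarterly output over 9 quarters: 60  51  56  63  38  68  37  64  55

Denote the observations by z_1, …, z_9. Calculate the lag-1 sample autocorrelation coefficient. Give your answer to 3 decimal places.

-0.797

Mean z̄ = (60 + 51 + 56 + 63 + 38 + 68 + 37 + 64 + 55)/9 = 54.6667
Numerator Σ_{t=1}^{8}(z_t−z̄)(z_{t+1}−z̄) = -771.7778
Denominator Σ(z_t−z̄)² = 968.0000
r_1 = -771.7778 / 968.0000 = -0.797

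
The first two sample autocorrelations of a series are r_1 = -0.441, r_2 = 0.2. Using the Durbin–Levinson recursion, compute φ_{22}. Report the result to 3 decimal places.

0.007

φ_{22} = (r_2 − r_1²) / (1 − r_1²)
r_1² = (-0.441)² = 0.194481
Numerator = 0.2 − 0.1945 = 0.0055; denominator = 1 − 0.1945 = 0.8055
φ_{22} = 0.0055 / 0.8055 = 0.007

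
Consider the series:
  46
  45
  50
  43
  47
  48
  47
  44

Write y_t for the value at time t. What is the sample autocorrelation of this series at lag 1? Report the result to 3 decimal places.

Mean ȳ = (46 + 45 + 50 + 43 + 47 + 48 + 47 + 44)/8 = 46.2500
Numerator Σ_{t=1}^{7}(y_t−ȳ)(y_{t+1}−ȳ) = -18.0625
Denominator Σ(y_t−ȳ)² = 35.5000
r_1 = -18.0625 / 35.5000 = -0.509

-0.509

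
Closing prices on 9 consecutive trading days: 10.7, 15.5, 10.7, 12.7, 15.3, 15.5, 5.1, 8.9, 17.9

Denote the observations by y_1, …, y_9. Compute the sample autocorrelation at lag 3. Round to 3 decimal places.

Mean ȳ = (10.7 + 15.5 + 10.7 + 12.7 + 15.3 + 15.5 + 5.1 + 8.9 + 17.9)/9 = 12.4778
Numerator Σ_{t=1}^{6}(y_t−ȳ)(y_{t+3}−ȳ) = 7.4119
Denominator Σ(y_t−ȳ)² = 129.2356
r_3 = 7.4119 / 129.2356 = 0.057

0.057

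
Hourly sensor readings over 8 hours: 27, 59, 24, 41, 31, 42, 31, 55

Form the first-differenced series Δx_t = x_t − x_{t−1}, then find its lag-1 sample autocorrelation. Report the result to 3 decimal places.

First differences Δx: 32, -35, 17, -10, 11, -11, 24
Mean of differences = 4.0000
Numerator Σ(Δx_t−Δx̄)(Δx_{t+1}−Δx̄) = -2284.0000
Denominator Σ(Δx_t−Δx̄)² = 3344.0000
r_1(Δx) = -2284.0000 / 3344.0000 = -0.683

-0.683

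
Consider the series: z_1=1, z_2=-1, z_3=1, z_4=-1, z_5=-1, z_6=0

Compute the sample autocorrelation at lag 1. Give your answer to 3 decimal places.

-0.489

Mean z̄ = (1 − 1 + 1 − 1 − 1 + 0)/6 = -0.1667
Σ(z_t−z̄)(z_{t+1}−z̄) = (-0.9722) + (-0.9722) + (-0.9722) + (0.6944) + (-0.1389) = -2.3611
Denominator Σ(z_t−z̄)² = 4.8333
r_1 = -2.3611 / 4.8333 = -0.489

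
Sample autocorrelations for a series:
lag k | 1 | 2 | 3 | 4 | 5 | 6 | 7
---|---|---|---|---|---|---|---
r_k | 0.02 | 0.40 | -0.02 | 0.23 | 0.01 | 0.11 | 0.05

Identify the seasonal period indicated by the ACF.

2

The largest autocorrelation is r_2 = 0.40, with a weaker echo at lag 4 (0.23); the remaining lags stay at or below 0.11.
The dominant spike at lag 2 indicates a seasonal period of 2.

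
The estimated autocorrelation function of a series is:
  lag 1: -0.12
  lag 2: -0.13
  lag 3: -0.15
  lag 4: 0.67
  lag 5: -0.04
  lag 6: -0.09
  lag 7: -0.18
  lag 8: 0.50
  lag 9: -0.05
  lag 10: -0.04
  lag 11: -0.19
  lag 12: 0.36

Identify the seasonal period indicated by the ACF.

4

The largest autocorrelation is r_4 = 0.67, with weaker echoes at lags 8 (0.50) and 12 (0.36); the remaining lags stay at or below -0.04.
The dominant spike at lag 4 indicates a seasonal period of 4.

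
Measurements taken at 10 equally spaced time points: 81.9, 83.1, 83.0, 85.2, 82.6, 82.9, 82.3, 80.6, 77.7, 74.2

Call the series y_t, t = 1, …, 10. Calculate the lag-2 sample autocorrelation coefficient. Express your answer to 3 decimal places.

0.194

Mean ȳ = (81.9 + 83.1 + 83.0 + 85.2 + 82.6 + 82.9 + 82.3 + 80.6 + 77.7 + 74.2)/10 = 81.3500
Numerator Σ_{t=1}^{8}(y_t−ȳ)(y_{t+2}−ȳ) = 17.5950
Denominator Σ(y_t−ȳ)² = 90.7850
r_2 = 17.5950 / 90.7850 = 0.194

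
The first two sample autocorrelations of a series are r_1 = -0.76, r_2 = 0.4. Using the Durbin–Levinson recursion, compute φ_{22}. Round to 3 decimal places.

φ_{22} = (r_2 − r_1²) / (1 − r_1²)
r_1² = (-0.76)² = 0.5776
Numerator = 0.4 − 0.5776 = -0.1776; denominator = 1 − 0.5776 = 0.4224
φ_{22} = -0.1776 / 0.4224 = -0.420

-0.420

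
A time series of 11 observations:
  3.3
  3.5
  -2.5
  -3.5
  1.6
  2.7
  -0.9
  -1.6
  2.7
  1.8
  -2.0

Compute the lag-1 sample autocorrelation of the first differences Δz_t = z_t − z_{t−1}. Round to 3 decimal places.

First differences Δz: 0.2, -6.0, -1.0, 5.1, 1.1, -3.6, -0.7, 4.3, -0.9, -3.8
Mean of differences = -0.5300
Numerator Σ(Δz_t−Δz̄)(Δz_{t+1}−Δz̄) = -0.7719
Denominator Σ(Δz_t−Δz̄)² = 108.6410
r_1(Δz) = -0.7719 / 108.6410 = -0.007

-0.007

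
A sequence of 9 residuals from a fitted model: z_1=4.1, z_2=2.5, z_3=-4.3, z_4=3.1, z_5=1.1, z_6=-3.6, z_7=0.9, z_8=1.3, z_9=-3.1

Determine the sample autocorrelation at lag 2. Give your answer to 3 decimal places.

-0.412

Mean z̄ = (4.1 + 2.5 − 4.3 + 3.1 + 1.1 − 3.6 + 0.9 + 1.3 − 3.1)/9 = 0.2222
Σ(z_t−z̄)(z_{t+2}−z̄) = (-17.5362) + (6.5549) + (-3.9695) + (-10.9995) + (0.5949) + (-4.1195) + (-2.2517) = -31.7265
Denominator Σ(z_t−z̄)² = 76.9956
r_2 = -31.7265 / 76.9956 = -0.412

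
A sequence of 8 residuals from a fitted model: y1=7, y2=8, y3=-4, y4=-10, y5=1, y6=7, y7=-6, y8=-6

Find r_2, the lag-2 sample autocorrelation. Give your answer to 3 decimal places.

Mean ȳ = (7 + 8 − 4 − 10 + 1 + 7 − 6 − 6)/8 = -0.3750
Deviations from mean: 7.3750, 8.3750, -3.6250, -9.6250, 1.3750, 7.3750, -5.6250, -5.6250
Σ(y_t−ȳ)(y_{t+2}−ȳ) = (-26.7344) + (-80.6094) + (-4.9844) + (-70.9844) + (-7.7344) + (-41.4844) = -232.5313
Denominator Σ(y_t−ȳ)² = 349.8750
r_2 = -232.5313 / 349.8750 = -0.665

-0.665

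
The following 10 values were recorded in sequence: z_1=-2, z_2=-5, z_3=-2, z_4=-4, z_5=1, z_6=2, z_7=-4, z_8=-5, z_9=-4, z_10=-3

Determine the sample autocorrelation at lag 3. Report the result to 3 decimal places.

-0.368

Mean z̄ = (-2 − 5 − 2 − 4 + 1 + 2 − 4 − 5 − 4 − 3)/10 = -2.6000
Σ(z_t−z̄)(z_{t+3}−z̄) = (-0.8400) + (-8.6400) + (2.7600) + (1.9600) + (-8.6400) + (-6.4400) + (0.5600) = -19.2800
Denominator Σ(z_t−z̄)² = 52.4000
r_3 = -19.2800 / 52.4000 = -0.368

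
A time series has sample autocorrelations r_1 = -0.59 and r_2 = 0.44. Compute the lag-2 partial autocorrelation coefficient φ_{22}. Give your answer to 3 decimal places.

φ_{22} = (r_2 − r_1²) / (1 − r_1²)
r_1² = (-0.59)² = 0.3481
Numerator = 0.44 − 0.3481 = 0.0919; denominator = 1 − 0.3481 = 0.6519
φ_{22} = 0.0919 / 0.6519 = 0.141

0.141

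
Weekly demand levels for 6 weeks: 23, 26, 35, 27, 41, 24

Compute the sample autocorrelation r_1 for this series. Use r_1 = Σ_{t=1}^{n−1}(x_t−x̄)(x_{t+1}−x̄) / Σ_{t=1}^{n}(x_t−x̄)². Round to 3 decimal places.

-0.396

Mean x̄ = (23 + 26 + 35 + 27 + 41 + 24)/6 = 29.3333
Σ(x_t−x̄)(x_{t+1}−x̄) = (21.1111) + (-18.8889) + (-13.2222) + (-27.2222) + (-62.2222) = -100.4444
Denominator Σ(x_t−x̄)² = 253.3333
r_1 = -100.4444 / 253.3333 = -0.396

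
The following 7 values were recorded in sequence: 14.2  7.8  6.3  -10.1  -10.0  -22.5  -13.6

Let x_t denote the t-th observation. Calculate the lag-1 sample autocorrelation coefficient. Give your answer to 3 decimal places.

0.552

Mean x̄ = (14.2 + 7.8 + 6.3 − 10.1 − 10.0 − 22.5 − 13.6)/7 = -3.9857
Σ(x_t−x̄)(x_{t+1}−x̄) = (214.3316) + (121.2245) + (-62.8898) + (36.7731) + (111.3502) + (178.0016) = 598.7912
Denominator Σ(x_t−x̄)² = 1084.1886
r_1 = 598.7912 / 1084.1886 = 0.552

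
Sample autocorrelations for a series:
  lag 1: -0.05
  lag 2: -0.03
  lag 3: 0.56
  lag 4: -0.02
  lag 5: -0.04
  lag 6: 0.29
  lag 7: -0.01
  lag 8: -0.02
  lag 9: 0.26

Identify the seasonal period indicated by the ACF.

3

The largest autocorrelation is r_3 = 0.56, with weaker echoes at lags 6 (0.29) and 9 (0.26); the remaining lags stay at or below -0.01.
The dominant spike at lag 3 indicates a seasonal period of 3.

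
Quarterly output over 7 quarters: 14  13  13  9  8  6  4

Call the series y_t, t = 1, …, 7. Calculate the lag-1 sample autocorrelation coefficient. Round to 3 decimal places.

0.573

Mean ȳ = (14 + 13 + 13 + 9 + 8 + 6 + 4)/7 = 9.5714
Numerator Σ_{t=1}^{6}(y_t−ȳ)(y_{t+1}−ȳ) = 51.3878
Denominator Σ(y_t−ȳ)² = 89.7143
r_1 = 51.3878 / 89.7143 = 0.573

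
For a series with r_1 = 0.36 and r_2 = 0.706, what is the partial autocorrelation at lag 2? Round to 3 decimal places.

φ_{22} = (r_2 − r_1²) / (1 − r_1²)
r_1² = (0.36)² = 0.1296
Numerator = 0.706 − 0.1296 = 0.5764; denominator = 1 − 0.1296 = 0.8704
φ_{22} = 0.5764 / 0.8704 = 0.662

0.662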